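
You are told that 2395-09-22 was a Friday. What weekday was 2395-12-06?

September 2395: 30 − 22 = 8 days remain.
Then October (31), November (30): 31 + 30 = 61 days.
December 1–6, 2395: 6 days.
Total: 8 + 61 + 6 = 75 days.
75 mod 7 = 5, so 5 days after Friday is Wednesday.

Wednesday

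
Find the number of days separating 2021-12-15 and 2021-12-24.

Within December 2021: 24 − 15 = 9 days.

9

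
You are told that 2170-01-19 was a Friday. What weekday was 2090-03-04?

Count forward from the earlier date (March 4, 2090) to the later (January 19, 2170):
From March 4, 2090 to March 4, 2169: 79 years, of which 19 contain a Feb 29 — 60×365 + 19×366 = 28854 days.
(2100 is not a leap year (divisible by 100 but not 400).)
March 2169: 31 − 4 = 27 days remain.
Then 9 full months totalling 275 days.
January 1–19, 2170: 19 days.
Residual: 321 days.
Total: 29175 days.
29175 mod 7 = 6, so 6 days before Friday is Saturday.

Saturday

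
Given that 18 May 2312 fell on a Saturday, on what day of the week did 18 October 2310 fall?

Count forward from the earlier date (October 18, 2310) to the later (May 18, 2312):
October 2310: 31 − 18 = 13 days remain.
Then 18 full months totalling 547 days.
May 1–18, 2312: 18 days.
Total: 13 + 547 + 18 = 578 days.
578 mod 7 = 4, so 4 days before Saturday is Tuesday.

Tuesday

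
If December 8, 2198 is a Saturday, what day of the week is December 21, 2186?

Thursday

Count forward from the earlier date (December 21, 2186) to the later (December 8, 2198):
From December 21, 2186 to December 21, 2197: 11 years, of which 3 contain a Feb 29 — 8×365 + 3×366 = 4018 days.
December 2197: 31 − 21 = 10 days remain.
Then 11 full months totalling 334 days.
December 1–8, 2198: 8 days.
Residual: 352 days.
Total: 4370 days.
4370 mod 7 = 2, so 2 days before Saturday is Thursday.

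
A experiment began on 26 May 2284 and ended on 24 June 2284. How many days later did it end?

29

May 2284: 31 − 26 = 5 days remain.
June 1–24, 2284: 24 days.
Total: 5 + 24 = 29 days.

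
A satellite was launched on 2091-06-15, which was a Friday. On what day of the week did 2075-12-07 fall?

Saturday

Count forward from the earlier date (December 7, 2075) to the later (June 15, 2091):
From December 7, 2075 to December 7, 2090: 15 years, of which 4 contain a Feb 29 — 11×365 + 4×366 = 5479 days.
December 2090: 31 − 7 = 24 days remain.
Then January (31), February 2091 (28), March (31), April (30), May (31): 31 + 28 + 31 + 30 + 31 = 151 days.
June 1–15, 2091: 15 days.
Residual: 190 days.
Total: 5669 days.
5669 mod 7 = 6, so 6 days before Friday is Saturday.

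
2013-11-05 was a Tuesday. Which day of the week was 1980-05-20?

Count forward from the earlier date (May 20, 1980) to the later (November 5, 2013):
Day-of-year of May 20, 1980: 141.
Day-of-year of November 5, 2013: 309.
1980 has 366 days, so 366 − 141 = 225 days remain in 1980.
Full years 1981–2012: 24 common + 8 leap = 24×365 + 8×366 = 11688 days.
Total: 225 + 11688 + 309 = 12222 days.
12222 is a multiple of 7, so 1980-05-20 falls on the same weekday: Tuesday.

Tuesday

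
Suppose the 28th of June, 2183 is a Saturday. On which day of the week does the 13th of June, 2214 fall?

Monday

Day-of-year of June 28, 2183: 179.
Day-of-year of June 13, 2214: 164.
2183 has 365 days, so 365 − 179 = 186 days remain in 2183.
Full years 2184–2213: 23 common + 7 leap = 23×365 + 7×366 = 10957 days.
Total: 186 + 10957 + 164 = 11307 days.
11307 mod 7 = 2, so 2 days after Saturday is Monday.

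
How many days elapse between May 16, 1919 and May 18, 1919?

2

Within May 1919: 18 − 16 = 2 days.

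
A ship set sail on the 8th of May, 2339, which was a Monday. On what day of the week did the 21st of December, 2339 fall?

Thursday

May 2339: 31 − 8 = 23 days remain.
Then June (30), July (31), August (31), September (30), October (31), November (30): 30 + 31 + 31 + 30 + 31 + 30 = 183 days.
December 1–21, 2339: 21 days.
Total: 23 + 183 + 21 = 227 days.
227 mod 7 = 3, so 3 days after Monday is Thursday.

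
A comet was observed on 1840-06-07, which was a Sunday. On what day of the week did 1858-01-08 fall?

Friday

From June 7, 1840 to June 7, 1857: 17 years, of which 4 contain a Feb 29 — 13×365 + 4×366 = 6209 days.
June 1857: 30 − 7 = 23 days remain.
Then July (31), August (31), September (30), October (31), November (30), December (31): 31 + 31 + 30 + 31 + 30 + 31 = 184 days.
January 1–8, 1858: 8 days.
Residual: 215 days.
Total: 6424 days.
6424 mod 7 = 5, so 5 days after Sunday is Friday.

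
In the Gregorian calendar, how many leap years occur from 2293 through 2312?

4

Years divisible by 4 in [2293, 2312]: 2296, 2300, 2304, 2308, 2312.
Of these, 2300 is divisible by 100 but not 400, so not leap.
Leap years: 5 − 1 = 4.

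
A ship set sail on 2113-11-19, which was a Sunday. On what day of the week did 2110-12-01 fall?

Monday

Count forward from the earlier date (December 1, 2110) to the later (November 19, 2113):
Day-of-year of December 1, 2110: 335.
Day-of-year of November 19, 2113: 323.
2110 has 365 days, so 365 − 335 = 30 days remain in 2110.
Full years: 2111: 365; 2112: 366. Sum = 731.
Total: 30 + 731 + 323 = 1084 days.
1084 mod 7 = 6, so 6 days before Sunday is Monday.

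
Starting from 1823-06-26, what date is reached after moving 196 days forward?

1824-01-08

Count 196 days after June 26, 1823:
Day-of-year of June 26, 1823: 177.
Day-of-year of January 8, 1824: 8.
1823 has 365 days, so 365 − 177 = 188 days remain in 1823.
Total: 188 + 8 = 196 days.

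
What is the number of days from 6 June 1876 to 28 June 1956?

29241

From June 6, 1876 to June 6, 1956: 80 years, of which 19 contain a Feb 29 — 61×365 + 19×366 = 29219 days.
(1900 is not a leap year (divisible by 100 but not 400).)
Within June 1956: 28 − 6 = 22 days.
Total: 29241 days.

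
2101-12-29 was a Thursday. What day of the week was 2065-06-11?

Thursday

Count forward from the earlier date (June 11, 2065) to the later (December 29, 2101):
Day-of-year of June 11, 2065: 162.
Day-of-year of December 29, 2101: 363.
2065 has 365 days, so 365 − 162 = 203 days remain in 2065.
Full years 2066–2100: 27 common + 8 leap = 27×365 + 8×366 = 12783 days.
Total: 203 + 12783 + 363 = 13349 days.
13349 is a multiple of 7, so 2065-06-11 falls on the same weekday: Thursday.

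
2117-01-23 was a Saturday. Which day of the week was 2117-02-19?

Friday

January 2117: 31 − 23 = 8 days remain.
February 1–19, 2117: 19 days (2117 is not a leap year).
Total: 8 + 19 = 27 days.
27 mod 7 = 6, so 6 days after Saturday is Friday.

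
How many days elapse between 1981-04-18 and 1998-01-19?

From April 18, 1981 to April 18, 1997: 16 years, of which 4 contain a Feb 29 — 12×365 + 4×366 = 5844 days.
April 1997: 30 − 18 = 12 days remain.
Then May (31), June (30), July (31), August (31), September (30), October (31), November (30), December (31): 31 + 30 + 31 + 31 + 30 + 31 + 30 + 31 = 245 days.
January 1–19, 1998: 19 days.
Residual: 276 days.
Total: 6120 days.

6120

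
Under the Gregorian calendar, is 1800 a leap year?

No

1800 is not a leap year (divisible by 100 but not 400).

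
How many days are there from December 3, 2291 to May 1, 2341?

18046

Day-of-year of December 3, 2291: 337.
Day-of-year of May 1, 2341: 121.
2291 has 365 days, so 365 − 337 = 28 days remain in 2291.
Full years 2292–2340: 37 common + 12 leap = 37×365 + 12×366 = 17897 days.
Total: 28 + 17897 + 121 = 18046 days.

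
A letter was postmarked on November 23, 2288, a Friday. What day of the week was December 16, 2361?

Saturday

From November 23, 2288 to November 23, 2361: 73 years, of which 17 contain a Feb 29 — 56×365 + 17×366 = 26662 days.
(2300 is not a leap year (divisible by 100 but not 400).)
November 2361: 30 − 23 = 7 days remain.
December 1–16, 2361: 16 days.
Residual: 23 days.
Total: 26685 days.
26685 mod 7 = 1, so 1 day after Friday is Saturday.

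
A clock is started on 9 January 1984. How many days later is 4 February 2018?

Day-of-year of January 9, 1984: 9.
Day-of-year of February 4, 2018: 35.
1984 has 366 days, so 366 − 9 = 357 days remain in 1984.
Full years 1985–2017: 25 common + 8 leap = 25×365 + 8×366 = 12053 days.
Total: 357 + 12053 + 35 = 12445 days.

12445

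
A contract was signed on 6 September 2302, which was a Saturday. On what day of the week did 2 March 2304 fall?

September 6, 2302 → September 6, 2303: 365 days.
September 2303: 30 − 6 = 24 days remain.
Then October (31), November (30), December (31), January (31), February 2304 (29): 31 + 30 + 31 + 31 + 29 = 152 days.
March 1–2, 2304: 2 days.
Residual: 178 days.
Total: 543 days.
543 mod 7 = 4, so 4 days after Saturday is Wednesday.

Wednesday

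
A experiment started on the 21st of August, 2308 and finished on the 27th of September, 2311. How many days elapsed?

1132

Day-of-year of August 21, 2308: 234.
Day-of-year of September 27, 2311: 270.
2308 has 366 days, so 366 − 234 = 132 days remain in 2308.
Full years: 2309: 365; 2310: 365. Sum = 730.
Total: 132 + 730 + 270 = 1132 days.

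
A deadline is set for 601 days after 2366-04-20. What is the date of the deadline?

2367-12-12

Count 601 days after April 20, 2366:
April 2366: 30 − 20 = 10 days remain.
Then 19 full months totalling 579 days.
December 1–12, 2367: 12 days.
Total: 10 + 579 + 12 = 601 days.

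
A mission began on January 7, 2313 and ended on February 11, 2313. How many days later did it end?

January 2313: 31 − 7 = 24 days remain.
February 1–11, 2313: 11 days (2313 is not a leap year).
Total: 24 + 11 = 35 days.

35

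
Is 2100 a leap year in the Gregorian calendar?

No

2100 is not a leap year (divisible by 100 but not 400).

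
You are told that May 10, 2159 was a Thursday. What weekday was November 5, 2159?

Monday

May 2159: 31 − 10 = 21 days remain.
Then June (30), July (31), August (31), September (30), October (31): 30 + 31 + 31 + 30 + 31 = 153 days.
November 1–5, 2159: 5 days.
Total: 21 + 153 + 5 = 179 days.
179 mod 7 = 4, so 4 days after Thursday is Monday.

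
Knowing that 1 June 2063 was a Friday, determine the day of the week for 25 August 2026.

Count forward from the earlier date (August 25, 2026) to the later (June 1, 2063):
From August 25, 2026 to August 25, 2062: 36 years, of which 9 contain a Feb 29 — 27×365 + 9×366 = 13149 days.
August 2062: 31 − 25 = 6 days remain.
Then 9 full months totalling 273 days.
June 1, 2063: 1 day.
Residual: 280 days.
Total: 13429 days.
13429 mod 7 = 3, so 3 days before Friday is Tuesday.

Tuesday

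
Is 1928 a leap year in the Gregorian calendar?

Yes

1928 is a leap year.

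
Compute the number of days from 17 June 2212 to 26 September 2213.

June 2212: 30 − 17 = 13 days remain.
Then 14 full months totalling 427 days.
September 1–26, 2213: 26 days.
Total: 13 + 427 + 26 = 466 days.

466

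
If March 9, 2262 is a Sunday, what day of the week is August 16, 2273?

Saturday

From March 9, 2262 to March 9, 2273: 11 years, of which 3 contain a Feb 29 — 8×365 + 3×366 = 4018 days.
March 2273: 31 − 9 = 22 days remain.
Then April (30), May (31), June (30), July (31): 30 + 31 + 30 + 31 = 122 days.
August 1–16, 2273: 16 days.
Residual: 160 days.
Total: 4178 days.
4178 mod 7 = 6, so 6 days after Sunday is Saturday.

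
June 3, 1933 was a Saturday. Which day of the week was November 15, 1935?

Friday

June 3, 1933 → June 3, 1934: 365 days.
June 3, 1934 → June 3, 1935: 365 days.
June 1935: 30 − 3 = 27 days remain.
Then July (31), August (31), September (30), October (31): 31 + 31 + 30 + 31 = 123 days.
November 1–15, 1935: 15 days.
Residual: 165 days.
Total: 895 days.
895 mod 7 = 6, so 6 days after Saturday is Friday.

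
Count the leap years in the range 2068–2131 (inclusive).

15

Years divisible by 4: 2068, 2072, …, 2128 — 16 in all.
Of these, 2100 is divisible by 100 but not 400, so not leap.
Leap years: 16 − 1 = 15.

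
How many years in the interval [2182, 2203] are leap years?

Years divisible by 4 in [2182, 2203]: 2184, 2188, 2192, 2196, 2200.
Of these, 2200 is divisible by 100 but not 400, so not leap.
Leap years: 5 − 1 = 4.

4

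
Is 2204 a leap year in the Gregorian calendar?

2204 is a leap year.

Yes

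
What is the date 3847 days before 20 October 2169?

9 April 2159

Count 3847 days before October 20, 2169:
Day-of-year of April 9, 2159: 99.
Day-of-year of October 20, 2169: 293.
2159 has 365 days, so 365 − 99 = 266 days remain in 2159.
Full years 2160–2168: 6 common + 3 leap = 6×365 + 3×366 = 3288 days.
Total: 266 + 3288 + 293 = 3847 days.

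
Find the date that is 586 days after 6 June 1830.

13 January 1832

Count 586 days after June 6, 1830:
June 6, 1830 → June 6, 1831: 365 days.
June 1831: 30 − 6 = 24 days remain.
Then July (31), August (31), September (30), October (31), November (30), December (31): 31 + 31 + 30 + 31 + 30 + 31 = 184 days.
January 1–13, 1832: 13 days.
Residual: 221 days.
Total: 586 days.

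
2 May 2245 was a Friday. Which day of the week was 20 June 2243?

Tuesday

Count forward from the earlier date (June 20, 2243) to the later (May 2, 2245):
Day-of-year of June 20, 2243: 171.
Day-of-year of May 2, 2245: 122.
2243 has 365 days, so 365 − 171 = 194 days remain in 2243.
Full years: 2244: 366. Sum = 366.
Total: 194 + 366 + 122 = 682 days.
682 mod 7 = 3, so 3 days before Friday is Tuesday.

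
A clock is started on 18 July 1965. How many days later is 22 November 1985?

7432

Day-of-year of July 18, 1965: 199.
Day-of-year of November 22, 1985: 326.
1965 has 365 days, so 365 − 199 = 166 days remain in 1965.
Full years 1966–1984: 14 common + 5 leap = 14×365 + 5×366 = 6940 days.
Total: 166 + 6940 + 326 = 7432 days.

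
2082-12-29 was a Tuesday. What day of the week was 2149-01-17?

Day-of-year of December 29, 2082: 363.
Day-of-year of January 17, 2149: 17.
2082 has 365 days, so 365 − 363 = 2 days remain in 2082.
Full years 2083–2148: 50 common + 16 leap = 50×365 + 16×366 = 24106 days.
Total: 2 + 24106 + 17 = 24125 days.
24125 mod 7 = 3, so 3 days after Tuesday is Friday.

Friday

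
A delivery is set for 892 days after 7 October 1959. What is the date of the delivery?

17 March 1962

Count 892 days after October 7, 1959:
Day-of-year of October 7, 1959: 280.
Day-of-year of March 17, 1962: 76.
1959 has 365 days, so 365 − 280 = 85 days remain in 1959.
Full years: 1960: 366; 1961: 365. Sum = 731.
Total: 85 + 731 + 76 = 892 days.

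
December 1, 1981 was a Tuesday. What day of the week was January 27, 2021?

Wednesday

From December 1, 1981 to December 1, 2020: 39 years, of which 10 contain a Feb 29 — 29×365 + 10×366 = 14245 days.
(2000 is a leap year (divisible by 400).)
December 2020: 31 − 1 = 30 days remain.
January 1–27, 2021: 27 days.
Residual: 57 days.
Total: 14302 days.
14302 mod 7 = 1, so 1 day after Tuesday is Wednesday.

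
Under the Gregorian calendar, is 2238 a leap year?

No

2238 is not a leap year.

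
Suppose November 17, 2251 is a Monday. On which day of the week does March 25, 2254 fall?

Saturday

Day-of-year of November 17, 2251: 321.
Day-of-year of March 25, 2254: 84.
2251 has 365 days, so 365 − 321 = 44 days remain in 2251.
Full years: 2252: 366; 2253: 365. Sum = 731.
Total: 44 + 731 + 84 = 859 days.
859 mod 7 = 5, so 5 days after Monday is Saturday.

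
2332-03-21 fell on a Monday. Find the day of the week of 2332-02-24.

Wednesday

Count forward from the earlier date (February 24, 2332) to the later (March 21, 2332):
February 2332: 29 − 24 = 5 days remain (2332 is a leap year, so February has 29 days).
March 1–21, 2332: 21 days.
Total: 5 + 21 = 26 days.
26 mod 7 = 5, so 5 days before Monday is Wednesday.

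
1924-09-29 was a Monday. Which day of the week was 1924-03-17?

Monday

Count forward from the earlier date (March 17, 1924) to the later (September 29, 1924):
March 1924: 31 − 17 = 14 days remain.
Then April (30), May (31), June (30), July (31), August (31): 30 + 31 + 30 + 31 + 31 = 153 days.
September 1–29, 1924: 29 days.
Total: 14 + 153 + 29 = 196 days.
196 is a multiple of 7, so 1924-03-17 falls on the same weekday: Monday.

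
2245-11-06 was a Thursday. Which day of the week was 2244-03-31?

Count forward from the earlier date (March 31, 2244) to the later (November 6, 2245):
March 31, 2244 → March 31, 2245: 365 days.
March 2245: 31 − 31 = 0 days remain.
Then April (30), May (31), June (30), July (31), August (31), September (30), October (31): 30 + 31 + 30 + 31 + 31 + 30 + 31 = 214 days.
November 1–6, 2245: 6 days.
Residual: 220 days.
Total: 585 days.
585 mod 7 = 4, so 4 days before Thursday is Sunday.

Sunday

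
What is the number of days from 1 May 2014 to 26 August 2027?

4865

Day-of-year of May 1, 2014: 121.
Day-of-year of August 26, 2027: 238.
2014 has 365 days, so 365 − 121 = 244 days remain in 2014.
Full years 2015–2026: 9 common + 3 leap = 9×365 + 3×366 = 4383 days.
Total: 244 + 4383 + 238 = 4865 days.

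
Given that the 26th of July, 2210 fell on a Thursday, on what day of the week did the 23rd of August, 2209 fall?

Count forward from the earlier date (August 23, 2209) to the later (July 26, 2210):
August 2209: 31 − 23 = 8 days remain.
Then 10 full months totalling 303 days.
July 1–26, 2210: 26 days.
Residual: 337 days.
Total: 337 days.
337 mod 7 = 1, so 1 day before Thursday is Wednesday.

Wednesday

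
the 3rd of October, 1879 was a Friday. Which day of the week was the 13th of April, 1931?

Monday

From October 3, 1879 to October 3, 1930: 51 years, of which 12 contain a Feb 29 — 39×365 + 12×366 = 18627 days.
(1900 is not a leap year (divisible by 100 but not 400).)
October 1930: 31 − 3 = 28 days remain.
Then November (30), December (31), January (31), February 1931 (28), March (31): 30 + 31 + 31 + 28 + 31 = 151 days.
April 1–13, 1931: 13 days.
Residual: 192 days.
Total: 18819 days.
18819 mod 7 = 3, so 3 days after Friday is Monday.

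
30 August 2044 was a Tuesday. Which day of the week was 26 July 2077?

Monday

Day-of-year of August 30, 2044: 243.
Day-of-year of July 26, 2077: 207.
2044 has 366 days, so 366 − 243 = 123 days remain in 2044.
Full years 2045–2076: 24 common + 8 leap = 24×365 + 8×366 = 11688 days.
Total: 123 + 11688 + 207 = 12018 days.
12018 mod 7 = 6, so 6 days after Tuesday is Monday.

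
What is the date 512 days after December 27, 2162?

May 22, 2164

Count 512 days after December 27, 2162:
Day-of-year of December 27, 2162: 361.
Day-of-year of May 22, 2164: 143.
2162 has 365 days, so 365 − 361 = 4 days remain in 2162.
Full years: 2163: 365. Sum = 365.
Total: 4 + 365 + 143 = 512 days.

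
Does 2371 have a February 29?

2371 is not a leap year.

No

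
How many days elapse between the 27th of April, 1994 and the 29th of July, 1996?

824

April 1994: 30 − 27 = 3 days remain.
Then 26 full months totalling 792 days.
July 1–29, 1996: 29 days.
Total: 3 + 792 + 29 = 824 days.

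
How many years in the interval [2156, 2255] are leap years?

Years divisible by 4: 2156, 2160, …, 2252 — 25 in all.
Of these, 2200 is divisible by 100 but not 400, so not leap.
Leap years: 25 − 1 = 24.

24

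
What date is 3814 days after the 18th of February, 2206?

the 29th of July, 2216

Count 3814 days after February 18, 2206:
Day-of-year of February 18, 2206: 49.
Day-of-year of July 29, 2216: 211.
2206 has 365 days, so 365 − 49 = 316 days remain in 2206.
Full years 2207–2215: 7 common + 2 leap = 7×365 + 2×366 = 3287 days.
Total: 316 + 3287 + 211 = 3814 days.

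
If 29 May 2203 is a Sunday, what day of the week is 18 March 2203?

Friday

Count forward from the earlier date (March 18, 2203) to the later (May 29, 2203):
March 2203: 31 − 18 = 13 days remain.
Then April (30): 30 days.
May 1–29, 2203: 29 days.
Total: 13 + 30 + 29 = 72 days.
72 mod 7 = 2, so 2 days before Sunday is Friday.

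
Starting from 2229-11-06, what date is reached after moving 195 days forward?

2230-05-20

Count 195 days after November 6, 2229:
November 2229: 30 − 6 = 24 days remain.
Then December (31), January (31), February 2230 (28), March (31), April (30): 31 + 31 + 28 + 31 + 30 = 151 days.
May 1–20, 2230: 20 days.
Residual: 195 days.
Total: 195 days.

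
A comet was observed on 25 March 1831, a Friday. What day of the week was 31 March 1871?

From March 25, 1831 to March 25, 1871: 40 years, of which 10 contain a Feb 29 — 30×365 + 10×366 = 14610 days.
Within March 1871: 31 − 25 = 6 days.
Total: 14616 days.
14616 is a multiple of 7, so 31 March 1871 falls on the same weekday: Friday.

Friday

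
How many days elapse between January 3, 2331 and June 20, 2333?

January 3, 2331 → January 3, 2332: 365 days.
January 3, 2332 → January 3, 2333: 366 days (2332 is a leap year).
January 2333: 31 − 3 = 28 days remain.
Then February 2333 (28), March (31), April (30), May (31): 28 + 31 + 30 + 31 = 120 days.
June 1–20, 2333: 20 days.
Residual: 168 days.
Total: 899 days.

899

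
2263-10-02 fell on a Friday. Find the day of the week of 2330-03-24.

Monday

From October 2, 2263 to October 2, 2329: 66 years, of which 16 contain a Feb 29 — 50×365 + 16×366 = 24106 days.
(2300 is not a leap year (divisible by 100 but not 400).)
October 2329: 31 − 2 = 29 days remain.
Then November (30), December (31), January (31), February 2330 (28): 30 + 31 + 31 + 28 = 120 days.
March 1–24, 2330: 24 days.
Residual: 173 days.
Total: 24279 days.
24279 mod 7 = 3, so 3 days after Friday is Monday.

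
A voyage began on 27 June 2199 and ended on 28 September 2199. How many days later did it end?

93

June 2199: 30 − 27 = 3 days remain.
Then July (31), August (31): 31 + 31 = 62 days.
September 1–28, 2199: 28 days.
Total: 3 + 62 + 28 = 93 days.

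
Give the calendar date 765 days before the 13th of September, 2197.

the 10th of August, 2195

Count 765 days before September 13, 2197:
August 2195: 31 − 10 = 21 days remain.
Then 24 full months totalling 731 days.
September 1–13, 2197: 13 days.
Total: 21 + 731 + 13 = 765 days.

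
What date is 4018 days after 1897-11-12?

1908-11-13

Count 4018 days after November 12, 1897:
From November 12, 1897 to November 12, 1908: 11 years, of which 2 contain a Feb 29 — 9×365 + 2×366 = 4017 days.
(1900 is not a leap year (divisible by 100 but not 400).)
Within November 1908: 13 − 12 = 1 day.
Total: 4018 days.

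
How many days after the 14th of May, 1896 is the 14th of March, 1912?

From May 14, 1896 to May 14, 1911: 15 years, of which 2 contain a Feb 29 — 13×365 + 2×366 = 5477 days.
(1900 is not a leap year (divisible by 100 but not 400).)
May 1911: 31 − 14 = 17 days remain.
Then 9 full months totalling 274 days.
March 1–14, 1912: 14 days.
Residual: 305 days.
Total: 5782 days.

5782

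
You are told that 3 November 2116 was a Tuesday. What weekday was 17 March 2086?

Sunday

Count forward from the earlier date (March 17, 2086) to the later (November 3, 2116):
From March 17, 2086 to March 17, 2116: 30 years, of which 7 contain a Feb 29 — 23×365 + 7×366 = 10957 days.
(2100 is not a leap year (divisible by 100 but not 400).)
March 2116: 31 − 17 = 14 days remain.
Then April (30), May (31), June (30), July (31), August (31), September (30), October (31): 30 + 31 + 30 + 31 + 31 + 30 + 31 = 214 days.
November 1–3, 2116: 3 days.
Residual: 231 days.
Total: 11188 days.
11188 mod 7 = 2, so 2 days before Tuesday is Sunday.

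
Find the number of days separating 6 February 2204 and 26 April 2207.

Day-of-year of February 6, 2204: 37.
Day-of-year of April 26, 2207: 116.
2204 has 366 days, so 366 − 37 = 329 days remain in 2204.
Full years: 2205: 365; 2206: 365. Sum = 730.
Total: 329 + 730 + 116 = 1175 days.

1175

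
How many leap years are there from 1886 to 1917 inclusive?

7

Years divisible by 4 in [1886, 1917]: 1888, 1892, 1896, 1900, 1904, 1908, 1912, 1916.
Of these, 1900 is divisible by 100 but not 400, so not leap.
Leap years: 8 − 1 = 7.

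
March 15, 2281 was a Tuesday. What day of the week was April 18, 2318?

Thursday

From March 15, 2281 to March 15, 2318: 37 years, of which 8 contain a Feb 29 — 29×365 + 8×366 = 13513 days.
(2300 is not a leap year (divisible by 100 but not 400).)
March 2318: 31 − 15 = 16 days remain.
April 1–18, 2318: 18 days.
Residual: 34 days.
Total: 13547 days.
13547 mod 7 = 2, so 2 days after Tuesday is Thursday.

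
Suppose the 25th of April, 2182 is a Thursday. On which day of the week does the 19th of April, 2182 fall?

Friday

Count forward from the earlier date (April 19, 2182) to the later (April 25, 2182):
Within April 2182: 25 − 19 = 6 days.
6 mod 7 = 6, so 6 days before Thursday is Friday.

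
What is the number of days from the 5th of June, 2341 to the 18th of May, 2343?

June 5, 2341 → June 5, 2342: 365 days.
June 2342: 30 − 5 = 25 days remain.
Then 10 full months totalling 304 days.
May 1–18, 2343: 18 days.
Residual: 347 days.
Total: 712 days.

712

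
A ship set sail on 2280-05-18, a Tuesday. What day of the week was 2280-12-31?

Friday

May 2280: 31 − 18 = 13 days remain.
Then June (30), July (31), August (31), September (30), October (31), November (30): 30 + 31 + 31 + 30 + 31 + 30 = 183 days.
December 1–31, 2280: 31 days.
Total: 13 + 183 + 31 = 227 days.
227 mod 7 = 3, so 3 days after Tuesday is Friday.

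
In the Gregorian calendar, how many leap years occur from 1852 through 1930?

Years divisible by 4: 1852, 1856, …, 1928 — 20 in all.
Of these, 1900 is divisible by 100 but not 400, so not leap.
Leap years: 20 − 1 = 19.

19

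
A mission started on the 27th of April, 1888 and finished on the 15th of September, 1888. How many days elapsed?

141

April 1888: 30 − 27 = 3 days remain.
Then May (31), June (30), July (31), August (31): 31 + 30 + 31 + 31 = 123 days.
September 1–15, 1888: 15 days.
Total: 3 + 123 + 15 = 141 days.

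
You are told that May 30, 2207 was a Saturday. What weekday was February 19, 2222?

Day-of-year of May 30, 2207: 150.
Day-of-year of February 19, 2222: 50.
2207 has 365 days, so 365 − 150 = 215 days remain in 2207.
Full years 2208–2221: 10 common + 4 leap = 10×365 + 4×366 = 5114 days.
Total: 215 + 5114 + 50 = 5379 days.
5379 mod 7 = 3, so 3 days after Saturday is Tuesday.

Tuesday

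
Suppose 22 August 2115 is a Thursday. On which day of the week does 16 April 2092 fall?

Count forward from the earlier date (April 16, 2092) to the later (August 22, 2115):
From April 16, 2092 to April 16, 2115: 23 years, of which 4 contain a Feb 29 — 19×365 + 4×366 = 8399 days.
(2100 is not a leap year (divisible by 100 but not 400).)
April 2115: 30 − 16 = 14 days remain.
Then May (31), June (30), July (31): 31 + 30 + 31 = 92 days.
August 1–22, 2115: 22 days.
Residual: 128 days.
Total: 8527 days.
8527 mod 7 = 1, so 1 day before Thursday is Wednesday.

Wednesday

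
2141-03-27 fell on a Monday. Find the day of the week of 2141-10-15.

March 2141: 31 − 27 = 4 days remain.
Then April (30), May (31), June (30), July (31), August (31), September (30): 30 + 31 + 30 + 31 + 31 + 30 = 183 days.
October 1–15, 2141: 15 days.
Total: 4 + 183 + 15 = 202 days.
202 mod 7 = 6, so 6 days after Monday is Sunday.

Sunday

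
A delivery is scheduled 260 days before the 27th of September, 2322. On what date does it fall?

the 10th of January, 2322

Count 260 days before September 27, 2322:
January 2322: 31 − 10 = 21 days remain.
Then February 2322 (28), March (31), April (30), May (31), June (30), July (31), August (31): 28 + 31 + 30 + 31 + 30 + 31 + 31 = 212 days.
September 1–27, 2322: 27 days.
Total: 21 + 212 + 27 = 260 days.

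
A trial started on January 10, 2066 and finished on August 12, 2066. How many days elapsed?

January 2066: 31 − 10 = 21 days remain.
Then February 2066 (28), March (31), April (30), May (31), June (30), July (31): 28 + 31 + 30 + 31 + 30 + 31 = 181 days.
August 1–12, 2066: 12 days.
Total: 21 + 181 + 12 = 214 days.

214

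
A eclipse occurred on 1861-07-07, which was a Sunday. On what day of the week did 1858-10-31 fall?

Count forward from the earlier date (October 31, 1858) to the later (July 7, 1861):
October 31, 1858 → October 31, 1859: 365 days.
October 31, 1859 → October 31, 1860: 366 days (1860 is a leap year).
October 1860: 31 − 31 = 0 days remain.
Then November (30), December (31), January (31), February 1861 (28), March (31), April (30), May (31), June (30): 30 + 31 + 31 + 28 + 31 + 30 + 31 + 30 = 242 days.
July 1–7, 1861: 7 days.
Residual: 249 days.
Total: 980 days.
980 is a multiple of 7, so 1858-10-31 falls on the same weekday: Sunday.

Sunday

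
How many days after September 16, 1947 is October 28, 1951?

1503

Day-of-year of September 16, 1947: 259.
Day-of-year of October 28, 1951: 301.
1947 has 365 days, so 365 − 259 = 106 days remain in 1947.
Full years: 1948: 366; 1949: 365; 1950: 365. Sum = 1096.
Total: 106 + 1096 + 301 = 1503 days.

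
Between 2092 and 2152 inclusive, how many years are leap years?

Years divisible by 4: 2092, 2096, …, 2152 — 16 in all.
Of these, 2100 is divisible by 100 but not 400, so not leap.
Leap years: 16 − 1 = 15.

15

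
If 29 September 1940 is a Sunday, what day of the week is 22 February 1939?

Wednesday

Count forward from the earlier date (February 22, 1939) to the later (September 29, 1940):
February 1939: 28 − 22 = 6 days remain (1939 is not a leap year, so February has 28 days).
Then 18 full months totalling 550 days.
September 1–29, 1940: 29 days.
Total: 6 + 550 + 29 = 585 days.
585 mod 7 = 4, so 4 days before Sunday is Wednesday.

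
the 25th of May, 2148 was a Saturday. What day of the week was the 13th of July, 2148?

Saturday

May 2148: 31 − 25 = 6 days remain.
Then June (30): 30 days.
July 1–13, 2148: 13 days.
Total: 6 + 30 + 13 = 49 days.
49 is a multiple of 7, so the 13th of July, 2148 falls on the same weekday: Saturday.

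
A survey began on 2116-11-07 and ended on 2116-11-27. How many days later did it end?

20

Within November 2116: 27 − 7 = 20 days.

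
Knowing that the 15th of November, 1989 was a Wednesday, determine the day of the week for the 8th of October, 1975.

Count forward from the earlier date (October 8, 1975) to the later (November 15, 1989):
From October 8, 1975 to October 8, 1989: 14 years, of which 4 contain a Feb 29 — 10×365 + 4×366 = 5114 days.
October 1989: 31 − 8 = 23 days remain.
November 1–15, 1989: 15 days.
Residual: 38 days.
Total: 5152 days.
5152 is a multiple of 7, so the 8th of October, 1975 falls on the same weekday: Wednesday.

Wednesday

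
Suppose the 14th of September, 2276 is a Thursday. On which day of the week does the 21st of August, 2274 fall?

Count forward from the earlier date (August 21, 2274) to the later (September 14, 2276):
August 21, 2274 → August 21, 2275: 365 days.
August 21, 2275 → August 21, 2276: 366 days (2276 is a leap year).
August 2276: 31 − 21 = 10 days remain.
September 1–14, 2276: 14 days.
Residual: 24 days.
Total: 755 days.
755 mod 7 = 6, so 6 days before Thursday is Friday.

Friday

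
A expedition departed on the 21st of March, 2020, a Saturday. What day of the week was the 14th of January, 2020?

Count forward from the earlier date (January 14, 2020) to the later (March 21, 2020):
January 2020: 31 − 14 = 17 days remain.
Then February 2020 (29): 29 days.
March 1–21, 2020: 21 days.
Total: 17 + 29 + 21 = 67 days.
67 mod 7 = 4, so 4 days before Saturday is Tuesday.

Tuesday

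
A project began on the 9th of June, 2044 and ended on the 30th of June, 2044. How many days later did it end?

21

Within June 2044: 30 − 9 = 21 days.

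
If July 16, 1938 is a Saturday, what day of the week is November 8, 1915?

Monday

Count forward from the earlier date (November 8, 1915) to the later (July 16, 1938):
Day-of-year of November 8, 1915: 312.
Day-of-year of July 16, 1938: 197.
1915 has 365 days, so 365 − 312 = 53 days remain in 1915.
Full years 1916–1937: 16 common + 6 leap = 16×365 + 6×366 = 8036 days.
Total: 53 + 8036 + 197 = 8286 days.
8286 mod 7 = 5, so 5 days before Saturday is Monday.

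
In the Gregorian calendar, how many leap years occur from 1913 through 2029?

29

Years divisible by 4: 1916, 1920, …, 2028 — 29 in all.
2000 is divisible by 400, so still leap.
No century exceptions apply. Count: 29.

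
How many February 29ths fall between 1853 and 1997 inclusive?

Years divisible by 4: 1856, 1860, …, 1996 — 36 in all.
Of these, 1900 is divisible by 100 but not 400, so not leap.
Leap years: 36 − 1 = 35.

35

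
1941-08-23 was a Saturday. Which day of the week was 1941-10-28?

Tuesday

August 1941: 31 − 23 = 8 days remain.
Then September (30): 30 days.
October 1–28, 1941: 28 days.
Total: 8 + 30 + 28 = 66 days.
66 mod 7 = 3, so 3 days after Saturday is Tuesday.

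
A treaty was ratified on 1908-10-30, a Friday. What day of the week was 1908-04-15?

Count forward from the earlier date (April 15, 1908) to the later (October 30, 1908):
April 1908: 30 − 15 = 15 days remain.
Then May (31), June (30), July (31), August (31), September (30): 31 + 30 + 31 + 31 + 30 = 153 days.
October 1–30, 1908: 30 days.
Total: 15 + 153 + 30 = 198 days.
198 mod 7 = 2, so 2 days before Friday is Wednesday.

Wednesday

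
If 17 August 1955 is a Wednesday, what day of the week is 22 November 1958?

Saturday

Day-of-year of August 17, 1955: 229.
Day-of-year of November 22, 1958: 326.
1955 has 365 days, so 365 − 229 = 136 days remain in 1955.
Full years: 1956: 366; 1957: 365. Sum = 731.
Total: 136 + 731 + 326 = 1193 days.
1193 mod 7 = 3, so 3 days after Wednesday is Saturday.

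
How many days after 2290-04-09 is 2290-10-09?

April 2290: 30 − 9 = 21 days remain.
Then May (31), June (30), July (31), August (31), September (30): 31 + 30 + 31 + 31 + 30 = 153 days.
October 1–9, 2290: 9 days.
Total: 21 + 153 + 9 = 183 days.

183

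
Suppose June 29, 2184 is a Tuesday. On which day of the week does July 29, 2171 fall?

Monday

Count forward from the earlier date (July 29, 2171) to the later (June 29, 2184):
From July 29, 2171 to July 29, 2183: 12 years, of which 3 contain a Feb 29 — 9×365 + 3×366 = 4383 days.
July 2183: 31 − 29 = 2 days remain.
Then 10 full months totalling 305 days.
June 1–29, 2184: 29 days.
Residual: 336 days.
Total: 4719 days.
4719 mod 7 = 1, so 1 day before Tuesday is Monday.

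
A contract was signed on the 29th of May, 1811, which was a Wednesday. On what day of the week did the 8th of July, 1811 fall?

Monday

May 1811: 31 − 29 = 2 days remain.
Then June (30): 30 days.
July 1–8, 1811: 8 days.
Total: 2 + 30 + 8 = 40 days.
40 mod 7 = 5, so 5 days after Wednesday is Monday.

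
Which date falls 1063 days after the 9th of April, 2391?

the 7th of March, 2394

Count 1063 days after April 9, 2391:
Day-of-year of April 9, 2391: 99.
Day-of-year of March 7, 2394: 66.
2391 has 365 days, so 365 − 99 = 266 days remain in 2391.
Full years: 2392: 366; 2393: 365. Sum = 731.
Total: 266 + 731 + 66 = 1063 days.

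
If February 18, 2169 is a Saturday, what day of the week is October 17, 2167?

Saturday

Count forward from the earlier date (October 17, 2167) to the later (February 18, 2169):
October 2167: 31 − 17 = 14 days remain.
Then 15 full months totalling 458 days.
February 1–18, 2169: 18 days (2169 is not a leap year).
Total: 14 + 458 + 18 = 490 days.
490 is a multiple of 7, so October 17, 2167 falls on the same weekday: Saturday.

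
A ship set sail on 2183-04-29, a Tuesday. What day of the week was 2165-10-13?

Count forward from the earlier date (October 13, 2165) to the later (April 29, 2183):
From October 13, 2165 to October 13, 2182: 17 years, of which 4 contain a Feb 29 — 13×365 + 4×366 = 6209 days.
October 2182: 31 − 13 = 18 days remain.
Then November (30), December (31), January (31), February 2183 (28), March (31): 30 + 31 + 31 + 28 + 31 = 151 days.
April 1–29, 2183: 29 days.
Residual: 198 days.
Total: 6407 days.
6407 mod 7 = 2, so 2 days before Tuesday is Sunday.

Sunday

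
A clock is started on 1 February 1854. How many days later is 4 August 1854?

February 1854: 28 − 1 = 27 days remain (1854 is not a leap year, so February has 28 days).
Then March (31), April (30), May (31), June (30), July (31): 31 + 30 + 31 + 30 + 31 = 153 days.
August 1–4, 1854: 4 days.
Total: 27 + 153 + 4 = 184 days.

184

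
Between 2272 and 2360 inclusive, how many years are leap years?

22

Years divisible by 4: 2272, 2276, …, 2360 — 23 in all.
Of these, 2300 is divisible by 100 but not 400, so not leap.
Leap years: 23 − 1 = 22.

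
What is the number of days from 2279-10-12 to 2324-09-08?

16402

Day-of-year of October 12, 2279: 285.
Day-of-year of September 8, 2324: 252.
2279 has 365 days, so 365 − 285 = 80 days remain in 2279.
Full years 2280–2323: 34 common + 10 leap = 34×365 + 10×366 = 16070 days.
Total: 80 + 16070 + 252 = 16402 days.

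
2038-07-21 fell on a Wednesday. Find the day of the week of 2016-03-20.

Sunday

Count forward from the earlier date (March 20, 2016) to the later (July 21, 2038):
Day-of-year of March 20, 2016: 80.
Day-of-year of July 21, 2038: 202.
2016 has 366 days, so 366 − 80 = 286 days remain in 2016.
Full years 2017–2037: 16 common + 5 leap = 16×365 + 5×366 = 7670 days.
Total: 286 + 7670 + 202 = 8158 days.
8158 mod 7 = 3, so 3 days before Wednesday is Sunday.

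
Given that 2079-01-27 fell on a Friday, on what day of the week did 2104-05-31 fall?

Day-of-year of January 27, 2079: 27.
Day-of-year of May 31, 2104: 152.
2079 has 365 days, so 365 − 27 = 338 days remain in 2079.
Full years 2080–2103: 19 common + 5 leap = 19×365 + 5×366 = 8765 days.
Total: 338 + 8765 + 152 = 9255 days.
9255 mod 7 = 1, so 1 day after Friday is Saturday.

Saturday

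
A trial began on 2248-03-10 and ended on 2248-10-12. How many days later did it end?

216

March 2248: 31 − 10 = 21 days remain.
Then April (30), May (31), June (30), July (31), August (31), September (30): 30 + 31 + 30 + 31 + 31 + 30 = 183 days.
October 1–12, 2248: 12 days.
Total: 21 + 183 + 12 = 216 days.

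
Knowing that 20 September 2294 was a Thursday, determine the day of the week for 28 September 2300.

Friday

Day-of-year of September 20, 2294: 263.
Day-of-year of September 28, 2300: 271.
2294 has 365 days, so 365 − 263 = 102 days remain in 2294.
Full years: 2295: 365; 2296: 366; 2297: 365; 2298: 365; 2299: 365. Sum = 1826.
Total: 102 + 1826 + 271 = 2199 days.
2199 mod 7 = 1, so 1 day after Thursday is Friday.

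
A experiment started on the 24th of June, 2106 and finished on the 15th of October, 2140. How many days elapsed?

12532

Day-of-year of June 24, 2106: 175.
Day-of-year of October 15, 2140: 289.
2106 has 365 days, so 365 − 175 = 190 days remain in 2106.
Full years 2107–2139: 25 common + 8 leap = 25×365 + 8×366 = 12053 days.
Total: 190 + 12053 + 289 = 12532 days.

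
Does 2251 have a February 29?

No

2251 is not a leap year.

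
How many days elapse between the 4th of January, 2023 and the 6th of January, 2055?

Day-of-year of January 4, 2023: 4.
Day-of-year of January 6, 2055: 6.
2023 has 365 days, so 365 − 4 = 361 days remain in 2023.
Full years 2024–2054: 23 common + 8 leap = 23×365 + 8×366 = 11323 days.
Total: 361 + 11323 + 6 = 11690 days.

11690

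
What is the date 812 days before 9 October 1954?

19 July 1952

Count 812 days before October 9, 1954:
July 19, 1952 → July 19, 1953: 365 days.
July 19, 1953 → July 19, 1954: 365 days.
July 1954: 31 − 19 = 12 days remain.
Then August (31), September (30): 31 + 30 = 61 days.
October 1–9, 1954: 9 days.
Residual: 82 days.
Total: 812 days.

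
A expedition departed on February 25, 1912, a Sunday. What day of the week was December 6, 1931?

From February 25, 1912 to February 25, 1931: 19 years, of which 5 contain a Feb 29 — 14×365 + 5×366 = 6940 days.
February 1931: 28 − 25 = 3 days remain (1931 is not a leap year, so February has 28 days).
Then 9 full months totalling 275 days.
December 1–6, 1931: 6 days.
Residual: 284 days.
Total: 7224 days.
7224 is a multiple of 7, so December 6, 1931 falls on the same weekday: Sunday.

Sunday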